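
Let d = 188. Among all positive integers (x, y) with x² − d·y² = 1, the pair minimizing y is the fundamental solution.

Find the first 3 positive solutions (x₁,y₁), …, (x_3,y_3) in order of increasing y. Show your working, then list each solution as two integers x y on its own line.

[13; 1,2,2,6,2,2,1,26] for √188; ℓ=8 ⇒ convergent index 7
step 0: (13, 1)  from 13·(1,0) + (0,1)
…
step 2: (41, 3)  from 2·(14,1) + (13,1)
…
step 6: (3277, 239)  from 2·(1330,97) + (617,45)
step 7: (4607, 336)  from 1·(3277,239) + (1330,97)
(x₁, y₁) = (4607, 336);  4607² − 188·336² = 1 ✓
n=2: (4607,336)∘(4607,336) = (4607·4607+188·336·336, 4607·336+336·4607) = (42448897,3095904)
n=3: (42448897,3095904)∘(4607,336) = (4607·42448897+188·336·3095904, 4607·3095904+336·42448897) = (391124132351,28525659120)

4607 336
42448897 3095904
391124132351 28525659120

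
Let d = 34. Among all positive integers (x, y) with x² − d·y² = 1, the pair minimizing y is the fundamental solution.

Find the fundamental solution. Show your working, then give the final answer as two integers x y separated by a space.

35 6

[5; 1,4,1,10] for √34; ℓ=4 ⇒ convergent index 3
a_0=5:  p_0=5·1+0=5,  q_0=5·0+1=1
…
a_2=4:  p_2=4·6+5=29,  q_2=4·1+1=5
a_3=1:  p_3=1·29+6=35,  q_3=1·5+1=6
fundamental: x₁=35, y₁=6  (since 1225 − 34·36 = 1)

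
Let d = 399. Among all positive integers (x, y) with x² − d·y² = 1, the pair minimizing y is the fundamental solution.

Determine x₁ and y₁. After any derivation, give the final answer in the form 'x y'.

d=399: √d = [19; 1,38] (ℓ=2, even), read p_1/q_1
a_0=19:  p_0=19·1+0=19,  q_0=19·0+1=1
a_1=1:  p_1=1·19+1=20,  q_1=1·1+0=1
fundamental: x₁=20, y₁=1  (since 400 − 399·1 = 1)

20 1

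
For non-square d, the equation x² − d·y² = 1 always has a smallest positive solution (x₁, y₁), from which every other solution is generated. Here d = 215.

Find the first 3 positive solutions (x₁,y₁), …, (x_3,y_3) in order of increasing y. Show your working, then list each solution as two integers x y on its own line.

44 3
3871 264
340604 23229

√215 → a₀=14, period (1,1,1,28); ℓ=4 even so k=3
i=0: a=14 ⇒ p=14, q=1
…
i=2: a=1 ⇒ p=29, q=2
i=3: a=1 ⇒ p=44, q=3
→ (44, 3).  Check: 44²=1936, 215·3²=1935, difference 1.
k=2:  x_2 = 44·44+215·3·3 = 3871,  y_2 = 44·3+3·44 = 264
k=3:  x_3 = 44·3871+215·3·264 = 340604,  y_3 = 44·264+3·3871 = 23229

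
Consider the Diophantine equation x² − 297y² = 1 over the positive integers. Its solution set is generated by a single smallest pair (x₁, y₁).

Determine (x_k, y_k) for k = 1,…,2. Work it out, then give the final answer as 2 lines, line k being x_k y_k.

48599 2820
4723725601 274098360

√297 → a₀=17, period (4,3,1,1,2,1,1,3,4,34); ℓ=10 even so k=9
i=0: a=17 ⇒ p=17, q=1
…
i=5: a=2 ⇒ p=1327, q=77
…
i=7: a=1 ⇒ p=3171, q=184
i=8: a=3 ⇒ p=11357, q=659
i=9: a=4 ⇒ p=48599, q=2820
(x₁, y₁) = (48599, 2820);  48599² − 297·2820² = 1 ✓
(48599+2820√297)^2 = 4723725601 + 274098360√297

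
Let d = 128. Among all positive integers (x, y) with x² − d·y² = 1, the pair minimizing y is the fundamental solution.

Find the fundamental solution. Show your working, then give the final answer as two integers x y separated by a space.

577 51

[11; 3,5,3,22] for √128; ℓ=4 ⇒ convergent index 3
i=0: a=11 ⇒ p=11, q=1
i=1: a=3 ⇒ p=34, q=3
i=2: a=5 ⇒ p=181, q=16
i=3: a=3 ⇒ p=577, q=51
(x₁, y₁) = (577, 51);  577² − 128·51² = 1 ✓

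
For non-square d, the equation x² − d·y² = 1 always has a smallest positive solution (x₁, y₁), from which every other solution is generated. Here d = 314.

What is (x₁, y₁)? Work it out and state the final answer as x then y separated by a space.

392499 22150

√314 → a₀=17, period (1,2,1,1,2,1,34); ℓ=7 odd so k=13
a_0=17:  p_0=17·1+0=17,  q_0=17·0+1=1
a_1=1:  p_1=1·17+1=18,  q_1=1·1+0=1
a_2=2:  p_2=2·18+17=53,  q_2=2·1+1=3
a_3=1:  p_3=1·53+18=71,  q_3=1·3+1=4
…
a_12=2:  p_12=2·109882+62853=282617,  q_12=2·6201+3547=15949
a_13=1:  p_13=1·282617+109882=392499,  q_13=1·15949+6201=22150
fundamental: x₁=392499, y₁=22150  (since 154055465001 − 314·490622500 = 1)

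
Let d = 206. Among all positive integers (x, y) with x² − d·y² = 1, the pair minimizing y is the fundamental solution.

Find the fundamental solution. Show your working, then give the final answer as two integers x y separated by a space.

d=206: √d = [14; 2,1,5,14,5,1,2,28] (ℓ=8, even), read p_7/q_7
k=0  a_k=14  p_k/q_k = 14/1
…
k=4  a_k=14  p_k/q_k = 3459/241
k=5  a_k=5  p_k/q_k = 17539/1222
k=6  a_k=1  p_k/q_k = 20998/1463
k=7  a_k=2  p_k/q_k = 59535/4148
fundamental: x₁=59535, y₁=4148  (since 3544416225 − 206·17205904 = 1)

59535 4148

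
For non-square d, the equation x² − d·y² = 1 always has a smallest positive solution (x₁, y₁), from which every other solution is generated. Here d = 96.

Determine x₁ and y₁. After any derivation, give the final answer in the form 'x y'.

49 5

√96 → a₀=9, period (1,3,1,18); ℓ=4 even so k=3
i=0: a=9 ⇒ p=9, q=1
…
i=2: a=3 ⇒ p=39, q=4
i=3: a=1 ⇒ p=49, q=5
→ (49, 5).  Check: 49²=2401, 96·5²=2400, difference 1.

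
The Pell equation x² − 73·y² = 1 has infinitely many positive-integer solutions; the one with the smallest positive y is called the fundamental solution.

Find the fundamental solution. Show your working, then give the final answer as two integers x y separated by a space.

2281249 267000

√73 = [8; 1,1,5,5,1,1,16, …], period ℓ=7 (odd) → k=13
a_0=8:  p_0=8·1+0=8,  q_0=8·0+1=1
…
a_2=1:  p_2=1·9+8=17,  q_2=1·1+1=2
…
a_4=5:  p_4=5·94+17=487,  q_4=5·11+2=57
a_5=1:  p_5=1·487+94=581,  q_5=1·57+11=68
…
a_7=16:  p_7=16·1068+581=17669,  q_7=16·125+68=2068
a_8=1:  p_8=1·17669+1068=18737,  q_8=1·2068+125=2193
a_9=1:  p_9=1·18737+17669=36406,  q_9=1·2193+2068=4261
a_10=5:  p_10=5·36406+18737=200767,  q_10=5·4261+2193=23498
a_11=5:  p_11=5·200767+36406=1040241,  q_11=5·23498+4261=121751
a_12=1:  p_12=1·1040241+200767=1241008,  q_12=1·121751+23498=145249
a_13=1:  p_13=1·1241008+1040241=2281249,  q_13=1·145249+121751=267000
(x₁, y₁) = (2281249, 267000);  2281249² − 73·267000² = 1 ✓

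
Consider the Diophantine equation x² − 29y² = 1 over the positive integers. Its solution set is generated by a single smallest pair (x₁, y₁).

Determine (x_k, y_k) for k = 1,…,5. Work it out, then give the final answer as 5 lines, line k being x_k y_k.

9801 1820
192119201 35675640
3765920568201 699313893460
73819574785756801 13707950903927280
1447011301184484245001 268703252919468649100

√29 = [5; 2,1,1,2,10, …], period ℓ=5 (odd) → k=9
step 0: (5, 1)  from 5·(1,0) + (0,1)
…
step 3: (27, 5)  from 1·(16,3) + (11,2)
…
step 7: (2251, 418)  from 1·(1524,283) + (727,135)
step 8: (3775, 701)  from 1·(2251,418) + (1524,283)
step 9: (9801, 1820)  from 2·(3775,701) + (2251,418)
fundamental: x₁=9801, y₁=1820  (since 96059601 − 29·3312400 = 1)
n=2: (9801,1820)∘(9801,1820) = (9801·9801+29·1820·1820, 9801·1820+1820·9801) = (192119201,35675640)
n=3: (192119201,35675640)∘(9801,1820) = (9801·192119201+29·1820·35675640, 9801·35675640+1820·192119201) = (3765920568201,699313893460)
n=4: (3765920568201,699313893460)∘(9801,1820) = (9801·3765920568201+29·1820·699313893460, 9801·699313893460+1820·3765920568201) = (73819574785756801,13707950903927280)
n=5: (73819574785756801,13707950903927280)∘(9801,1820) = (9801·73819574785756801+29·1820·13707950903927280, 9801·13707950903927280+1820·73819574785756801) = (1447011301184484245001,268703252919468649100)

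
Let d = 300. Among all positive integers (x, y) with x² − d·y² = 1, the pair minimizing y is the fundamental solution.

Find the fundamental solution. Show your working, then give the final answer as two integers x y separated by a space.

1351 78

d=300: √d = [17; 3,8,3,34] (ℓ=4, even), read p_3/q_3
step 0: (17, 1)  from 17·(1,0) + (0,1)
…
step 2: (433, 25)  from 8·(52,3) + (17,1)
step 3: (1351, 78)  from 3·(433,25) + (52,3)
fundamental: x₁=1351, y₁=78  (since 1825201 − 300·6084 = 1)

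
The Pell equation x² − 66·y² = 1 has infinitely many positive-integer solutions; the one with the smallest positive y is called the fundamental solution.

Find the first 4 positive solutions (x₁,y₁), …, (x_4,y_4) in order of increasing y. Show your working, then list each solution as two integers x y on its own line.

d=66: √d = [8; 8,16] (ℓ=2, even), read p_1/q_1
i=0: a=8 ⇒ p=8, q=1
i=1: a=8 ⇒ p=65, q=8
fundamental: x₁=65, y₁=8  (since 4225 − 66·64 = 1)
(65+8√66)^2 = 8449 + 1040√66
(65+8√66)^3 = 1098305 + 135192√66
(65+8√66)^4 = 142771201 + 17573920√66

65 8
8449 1040
1098305 135192
142771201 17573920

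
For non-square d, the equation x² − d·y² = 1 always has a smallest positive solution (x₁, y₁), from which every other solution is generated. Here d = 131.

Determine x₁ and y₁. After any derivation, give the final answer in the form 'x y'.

10610 927

√131 = [11; 2,4,11,4,2,22, …], period ℓ=6 (even) → k=5
step 0: (11, 1)  from 11·(1,0) + (0,1)
step 1: (23, 2)  from 2·(11,1) + (1,0)
step 2: (103, 9)  from 4·(23,2) + (11,1)
step 3: (1156, 101)  from 11·(103,9) + (23,2)
step 4: (4727, 413)  from 4·(1156,101) + (103,9)
step 5: (10610, 927)  from 2·(4727,413) + (1156,101)
(x₁, y₁) = (10610, 927);  10610² − 131·927² = 1 ✓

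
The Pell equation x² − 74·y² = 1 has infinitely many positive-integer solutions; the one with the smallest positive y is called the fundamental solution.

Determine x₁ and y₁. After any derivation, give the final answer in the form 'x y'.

3699 430

√74 = [8; 1,1,1,1,16, …], period ℓ=5 (odd) → k=9
k=0  a_k=8  p_k/q_k = 8/1
k=1  a_k=1  p_k/q_k = 9/1
…
k=3  a_k=1  p_k/q_k = 26/3
…
k=5  a_k=16  p_k/q_k = 714/83
k=6  a_k=1  p_k/q_k = 757/88
k=7  a_k=1  p_k/q_k = 1471/171
k=8  a_k=1  p_k/q_k = 2228/259
k=9  a_k=1  p_k/q_k = 3699/430
fundamental: x₁=3699, y₁=430  (since 13682601 − 74·184900 = 1)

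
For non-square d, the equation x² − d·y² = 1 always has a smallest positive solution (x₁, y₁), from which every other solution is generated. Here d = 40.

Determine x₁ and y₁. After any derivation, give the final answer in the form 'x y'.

√40 = [6; 3,12, …], period ℓ=2 (even) → k=1
k=0  a_k=6  p_k/q_k = 6/1
k=1  a_k=3  p_k/q_k = 19/3
→ (19, 3).  Check: 19²=361, 40·3²=360, difference 1.

19 3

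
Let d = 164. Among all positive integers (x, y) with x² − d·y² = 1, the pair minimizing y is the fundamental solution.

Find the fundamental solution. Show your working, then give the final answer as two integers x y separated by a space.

d=164: √d = [12; 1,4,6,4,1,24] (ℓ=6, even), read p_5/q_5
i=0: a=12 ⇒ p=12, q=1
i=1: a=1 ⇒ p=13, q=1
…
i=4: a=4 ⇒ p=1652, q=129
i=5: a=1 ⇒ p=2049, q=160
fundamental: x₁=2049, y₁=160  (since 4198401 − 164·25600 = 1)

2049 160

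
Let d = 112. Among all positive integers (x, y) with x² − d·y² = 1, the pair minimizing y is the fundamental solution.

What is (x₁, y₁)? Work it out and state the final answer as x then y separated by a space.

d=112: √d = [10; 1,1,2,1,1,20] (ℓ=6, even), read p_5/q_5
step 0: (10, 1)  from 10·(1,0) + (0,1)
step 1: (11, 1)  from 1·(10,1) + (1,0)
step 2: (21, 2)  from 1·(11,1) + (10,1)
step 3: (53, 5)  from 2·(21,2) + (11,1)
step 4: (74, 7)  from 1·(53,5) + (21,2)
step 5: (127, 12)  from 1·(74,7) + (53,5)
fundamental: x₁=127, y₁=12  (since 16129 − 112·144 = 1)

127 12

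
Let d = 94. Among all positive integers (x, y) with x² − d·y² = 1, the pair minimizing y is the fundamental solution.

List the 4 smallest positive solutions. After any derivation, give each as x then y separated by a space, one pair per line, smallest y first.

2143295 221064
9187426914049 947610731760
39382732335491159615 4062018686654877336
168817626601983862467148801 17412208682026983028992480

[9; 1,2,3,1,1,…,2,1,18] for √94; ℓ=16 ⇒ convergent index 15
step 0: (9, 1)  from 9·(1,0) + (0,1)
…
step 4: (126, 13)  from 1·(97,10) + (29,3)
…
step 8: (12953, 1336)  from 8·(1464,151) + (1241,128)
step 9: (14417, 1487)  from 1·(12953,1336) + (1464,151)
…
step 11: (99455, 10258)  from 1·(85038,8771) + (14417,1487)
…
step 14: (1490361, 153719)  from 2·(652934,67345) + (184493,19029)
step 15: (2143295, 221064)  from 1·(1490361,153719) + (652934,67345)
fundamental: x₁=2143295, y₁=221064  (since 4593713457025 − 94·48869292096 = 1)
(2143295+221064√94)^2 = 9187426914049 + 947610731760√94
(2143295+221064√94)^3 = 39382732335491159615 + 4062018686654877336√94
(2143295+221064√94)^4 = 168817626601983862467148801 + 17412208682026983028992480√94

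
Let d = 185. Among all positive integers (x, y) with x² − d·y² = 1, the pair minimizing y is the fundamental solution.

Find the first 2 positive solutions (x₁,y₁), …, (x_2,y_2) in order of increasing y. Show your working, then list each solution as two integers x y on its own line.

9249 680
171088001 12578640

d=185: √d = [13; 1,1,1,1,26] (ℓ=5, odd), read p_9/q_9
k=0  a_k=13  p_k/q_k = 13/1
…
k=2  a_k=1  p_k/q_k = 27/2
k=3  a_k=1  p_k/q_k = 41/3
…
k=5  a_k=26  p_k/q_k = 1809/133
…
k=7  a_k=1  p_k/q_k = 3686/271
k=8  a_k=1  p_k/q_k = 5563/409
k=9  a_k=1  p_k/q_k = 9249/680
→ (9249, 680).  Check: 9249²=85544001, 185·680²=85544000, difference 1.
(x_2, y_2) = (9249·9249 + 185·680·680, 9249·680 + 680·9249) = (171088001, 12578640)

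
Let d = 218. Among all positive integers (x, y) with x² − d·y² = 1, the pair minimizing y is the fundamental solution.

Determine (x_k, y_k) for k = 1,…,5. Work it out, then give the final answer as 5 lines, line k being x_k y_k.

126003 8534
31753512017 2150619204
8002075549230099 541968943114690
2016571050827526816577 136579425476409948936
508188004226839647389073363 34418834696066196648450926

√218 → a₀=14, period (1,3,3,1,28); ℓ=5 odd so k=9
step 0: (14, 1)  from 14·(1,0) + (0,1)
step 1: (15, 1)  from 1·(14,1) + (1,0)
step 2: (59, 4)  from 3·(15,1) + (14,1)
step 3: (192, 13)  from 3·(59,4) + (15,1)
step 4: (251, 17)  from 1·(192,13) + (59,4)
step 5: (7220, 489)  from 28·(251,17) + (192,13)
step 6: (7471, 506)  from 1·(7220,489) + (251,17)
step 7: (29633, 2007)  from 3·(7471,506) + (7220,489)
step 8: (96370, 6527)  from 3·(29633,2007) + (7471,506)
step 9: (126003, 8534)  from 1·(96370,6527) + (29633,2007)
fundamental: x₁=126003, y₁=8534  (since 15876756009 − 218·72829156 = 1)
(126003+8534√218)^2 = 31753512017 + 2150619204√218
(126003+8534√218)^3 = 8002075549230099 + 541968943114690√218
(126003+8534√218)^4 = 2016571050827526816577 + 136579425476409948936√218
(126003+8534√218)^5 = 508188004226839647389073363 + 34418834696066196648450926√218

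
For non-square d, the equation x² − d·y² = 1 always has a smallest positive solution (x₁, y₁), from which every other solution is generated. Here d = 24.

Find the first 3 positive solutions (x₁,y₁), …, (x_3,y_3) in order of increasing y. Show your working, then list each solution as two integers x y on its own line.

5 1
49 10
485 99

[4; 1,8] for √24; ℓ=2 ⇒ convergent index 1
a_0=4:  p_0=4·1+0=4,  q_0=4·0+1=1
a_1=1:  p_1=1·4+1=5,  q_1=1·1+0=1
(x₁, y₁) = (5, 1);  5² − 24·1² = 1 ✓
(5+1√24)^2 = 49 + 10√24
(5+1√24)^3 = 485 + 99√24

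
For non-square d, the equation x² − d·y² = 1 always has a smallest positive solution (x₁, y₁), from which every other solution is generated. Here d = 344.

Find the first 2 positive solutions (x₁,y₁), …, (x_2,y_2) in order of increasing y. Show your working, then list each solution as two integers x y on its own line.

d=344: √d = [18; 1,1,4,1,3,1,4,1,1,36] (ℓ=10, even), read p_9/q_9
step 0: (18, 1)  from 18·(1,0) + (0,1)
…
step 4: (204, 11)  from 1·(167,9) + (37,2)
step 5: (779, 42)  from 3·(204,11) + (167,9)
…
step 8: (5694, 307)  from 1·(4711,254) + (983,53)
step 9: (10405, 561)  from 1·(5694,307) + (4711,254)
fundamental: x₁=10405, y₁=561  (since 108264025 − 344·314721 = 1)
(10405+561√344)^2 = 216528049 + 11674410√344

10405 561
216528049 11674410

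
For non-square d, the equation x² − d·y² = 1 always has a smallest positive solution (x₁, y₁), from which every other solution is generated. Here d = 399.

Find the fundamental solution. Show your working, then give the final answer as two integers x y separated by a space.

[19; 1,38] for √399; ℓ=2 ⇒ convergent index 1
i=0: a=19 ⇒ p=19, q=1
i=1: a=1 ⇒ p=20, q=1
→ (20, 1).  Check: 20²=400, 399·1²=399, difference 1.

20 1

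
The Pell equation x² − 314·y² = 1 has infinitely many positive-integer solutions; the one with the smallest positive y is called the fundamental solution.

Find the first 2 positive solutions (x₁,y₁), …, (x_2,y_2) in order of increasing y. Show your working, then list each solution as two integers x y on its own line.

392499 22150
308110930001 17387705700

√314 → a₀=17, period (1,2,1,1,2,1,34); ℓ=7 odd so k=13
k=0  a_k=17  p_k/q_k = 17/1
…
k=8  a_k=1  p_k/q_k = 15824/893
k=9  a_k=2  p_k/q_k = 47029/2654
k=10  a_k=1  p_k/q_k = 62853/3547
…
k=12  a_k=2  p_k/q_k = 282617/15949
k=13  a_k=1  p_k/q_k = 392499/22150
→ (392499, 22150).  Check: 392499²=154055465001, 314·22150²=154055465000, difference 1.
n=2: (392499,22150)∘(392499,22150) = (392499·392499+314·22150·22150, 392499·22150+22150·392499) = (308110930001,17387705700)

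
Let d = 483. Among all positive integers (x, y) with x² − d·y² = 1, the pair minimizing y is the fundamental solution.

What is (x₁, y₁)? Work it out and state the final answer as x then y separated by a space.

22 1

[21; 1,42] for √483; ℓ=2 ⇒ convergent index 1
k=0  a_k=21  p_k/q_k = 21/1
k=1  a_k=1  p_k/q_k = 22/1
(x₁, y₁) = (22, 1);  22² − 483·1² = 1 ✓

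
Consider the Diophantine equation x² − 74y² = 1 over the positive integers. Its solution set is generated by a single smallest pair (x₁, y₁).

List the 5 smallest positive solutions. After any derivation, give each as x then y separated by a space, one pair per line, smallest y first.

√74 = [8; 1,1,1,1,16, …], period ℓ=5 (odd) → k=9
i=0: a=8 ⇒ p=8, q=1
i=1: a=1 ⇒ p=9, q=1
i=2: a=1 ⇒ p=17, q=2
i=3: a=1 ⇒ p=26, q=3
…
i=5: a=16 ⇒ p=714, q=83
i=6: a=1 ⇒ p=757, q=88
i=7: a=1 ⇒ p=1471, q=171
i=8: a=1 ⇒ p=2228, q=259
i=9: a=1 ⇒ p=3699, q=430
→ (3699, 430).  Check: 3699²=13682601, 74·430²=13682600, difference 1.
(x_2, y_2) = (3699·3699 + 74·430·430, 3699·430 + 430·3699) = (27365201, 3181140)
(x_3, y_3) = (3699·27365201 + 74·430·3181140, 3699·3181140 + 430·27365201) = (202447753299, 23534073290)
(x_4, y_4) = (3699·202447753299 + 74·430·23534073290, 3699·23534073290 + 430·202447753299) = (1497708451540801, 174105071018280)
(x_5, y_5) = (3699·1497708451540801 + 74·430·174105071018280, 3699·174105071018280 + 430·1497708451540801) = (11080046922051092499, 1288029291859162150)

3699 430
27365201 3181140
202447753299 23534073290
1497708451540801 174105071018280
11080046922051092499 1288029291859162150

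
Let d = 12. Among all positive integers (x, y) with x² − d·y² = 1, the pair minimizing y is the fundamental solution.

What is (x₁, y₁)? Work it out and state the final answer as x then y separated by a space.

√12 → a₀=3, period (2,6); ℓ=2 even so k=1
k=0  a_k=3  p_k/q_k = 3/1
k=1  a_k=2  p_k/q_k = 7/2
fundamental: x₁=7, y₁=2  (since 49 − 12·4 = 1)

7 2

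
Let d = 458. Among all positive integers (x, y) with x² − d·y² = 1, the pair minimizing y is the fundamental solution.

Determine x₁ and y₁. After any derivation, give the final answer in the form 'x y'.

[21; 2,2,42] for √458; ℓ=3 ⇒ convergent index 5
i=0: a=21 ⇒ p=21, q=1
…
i=2: a=2 ⇒ p=107, q=5
…
i=4: a=2 ⇒ p=9181, q=429
i=5: a=2 ⇒ p=22899, q=1070
→ (22899, 1070).  Check: 22899²=524364201, 458·1070²=524364200, difference 1.

22899 1070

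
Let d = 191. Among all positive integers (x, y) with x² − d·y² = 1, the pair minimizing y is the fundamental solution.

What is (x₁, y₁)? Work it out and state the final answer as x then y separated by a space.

[13; 1,4,1,1,3,…,4,1,26] for √191; ℓ=16 ⇒ convergent index 15
step 0: (13, 1)  from 13·(1,0) + (0,1)
…
step 2: (69, 5)  from 4·(14,1) + (13,1)
step 3: (83, 6)  from 1·(69,5) + (14,1)
step 4: (152, 11)  from 1·(83,6) + (69,5)
step 5: (539, 39)  from 3·(152,11) + (83,6)
…
step 8: (40217, 2910)  from 13·(2999,217) + (1230,89)
…
step 11: (704682, 50989)  from 3·(207083,14984) + (83433,6037)
step 12: (911765, 65973)  from 1·(704682,50989) + (207083,14984)
step 13: (1616447, 116962)  from 1·(911765,65973) + (704682,50989)
step 14: (7377553, 533821)  from 4·(1616447,116962) + (911765,65973)
step 15: (8994000, 650783)  from 1·(7377553,533821) + (1616447,116962)
(x₁, y₁) = (8994000, 650783);  8994000² − 191·650783² = 1 ✓

8994000 650783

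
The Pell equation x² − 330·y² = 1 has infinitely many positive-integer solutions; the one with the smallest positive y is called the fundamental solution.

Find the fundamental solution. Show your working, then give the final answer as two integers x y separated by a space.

√330 = [18; 6,36, …], period ℓ=2 (even) → k=1
k=0  a_k=18  p_k/q_k = 18/1
k=1  a_k=6  p_k/q_k = 109/6
→ (109, 6).  Check: 109²=11881, 330·6²=11880, difference 1.

109 6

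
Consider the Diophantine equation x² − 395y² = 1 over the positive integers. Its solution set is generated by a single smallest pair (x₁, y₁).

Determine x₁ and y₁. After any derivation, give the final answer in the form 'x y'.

d=395: √d = [19; 1,6,1,38] (ℓ=4, even), read p_3/q_3
a_0=19:  p_0=19·1+0=19,  q_0=19·0+1=1
a_1=1:  p_1=1·19+1=20,  q_1=1·1+0=1
a_2=6:  p_2=6·20+19=139,  q_2=6·1+1=7
a_3=1:  p_3=1·139+20=159,  q_3=1·7+1=8
→ (159, 8).  Check: 159²=25281, 395·8²=25280, difference 1.

159 8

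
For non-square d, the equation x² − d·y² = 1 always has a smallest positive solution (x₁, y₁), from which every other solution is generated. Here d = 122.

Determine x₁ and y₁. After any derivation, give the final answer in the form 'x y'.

243 22

√122 = [11; 22, …], period ℓ=1 (odd) → k=1
a_0=11:  p_0=11·1+0=11,  q_0=11·0+1=1
a_1=22:  p_1=22·11+1=243,  q_1=22·1+0=22
(x₁, y₁) = (243, 22);  243² − 122·22² = 1 ✓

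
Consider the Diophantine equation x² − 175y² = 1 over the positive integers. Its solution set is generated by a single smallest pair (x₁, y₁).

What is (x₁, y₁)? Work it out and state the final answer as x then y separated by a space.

[13; 4,2,1,2,4,26] for √175; ℓ=6 ⇒ convergent index 5
step 0: (13, 1)  from 13·(1,0) + (0,1)
step 1: (53, 4)  from 4·(13,1) + (1,0)
…
step 3: (172, 13)  from 1·(119,9) + (53,4)
step 4: (463, 35)  from 2·(172,13) + (119,9)
step 5: (2024, 153)  from 4·(463,35) + (172,13)
fundamental: x₁=2024, y₁=153  (since 4096576 − 175·23409 = 1)

2024 153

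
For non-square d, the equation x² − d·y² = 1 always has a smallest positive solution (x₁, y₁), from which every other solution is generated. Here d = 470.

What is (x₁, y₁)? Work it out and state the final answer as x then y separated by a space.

d=470: √d = [21; 1,2,8,2,1,42] (ℓ=6, even), read p_5/q_5
k=0  a_k=21  p_k/q_k = 21/1
…
k=2  a_k=2  p_k/q_k = 65/3
k=3  a_k=8  p_k/q_k = 542/25
k=4  a_k=2  p_k/q_k = 1149/53
k=5  a_k=1  p_k/q_k = 1691/78
fundamental: x₁=1691, y₁=78  (since 2859481 − 470·6084 = 1)

1691 78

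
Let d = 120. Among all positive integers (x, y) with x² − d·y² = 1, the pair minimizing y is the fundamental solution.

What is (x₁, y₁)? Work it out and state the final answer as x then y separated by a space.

11 1

√120 → a₀=10, period (1,20); ℓ=2 even so k=1
step 0: (10, 1)  from 10·(1,0) + (0,1)
step 1: (11, 1)  from 1·(10,1) + (1,0)
fundamental: x₁=11, y₁=1  (since 121 − 120·1 = 1)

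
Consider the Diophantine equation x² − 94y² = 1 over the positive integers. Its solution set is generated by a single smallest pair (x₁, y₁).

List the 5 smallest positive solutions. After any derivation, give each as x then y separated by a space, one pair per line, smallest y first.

2143295 221064
9187426914049 947610731760
39382732335491159615 4062018686654877336
168817626601983862467148801 17412208682026983028992480
723651950015758622280719887718975 74638999614285983163562219965864

√94 = [9; 1,2,3,1,1,…,2,1,18, …], period ℓ=16 (even) → k=15
a_0=9:  p_0=9·1+0=9,  q_0=9·0+1=1
a_1=1:  p_1=1·9+1=10,  q_1=1·1+0=1
a_2=2:  p_2=2·10+9=29,  q_2=2·1+1=3
a_3=3:  p_3=3·29+10=97,  q_3=3·3+1=10
a_4=1:  p_4=1·97+29=126,  q_4=1·10+3=13
…
a_6=5:  p_6=5·223+126=1241,  q_6=5·23+13=128
a_7=1:  p_7=1·1241+223=1464,  q_7=1·128+23=151
…
a_9=1:  p_9=1·12953+1464=14417,  q_9=1·1336+151=1487
…
a_12=1:  p_12=1·99455+85038=184493,  q_12=1·10258+8771=19029
a_13=3:  p_13=3·184493+99455=652934,  q_13=3·19029+10258=67345
a_14=2:  p_14=2·652934+184493=1490361,  q_14=2·67345+19029=153719
a_15=1:  p_15=1·1490361+652934=2143295,  q_15=1·153719+67345=221064
→ (2143295, 221064).  Check: 2143295²=4593713457025, 94·221064²=4593713457024, difference 1.
(x_2, y_2) = (2143295·2143295 + 94·221064·221064, 2143295·221064 + 221064·2143295) = (9187426914049, 947610731760)
(x_3, y_3) = (2143295·9187426914049 + 94·221064·947610731760, 2143295·947610731760 + 221064·9187426914049) = (39382732335491159615, 4062018686654877336)
(x_4, y_4) = (2143295·39382732335491159615 + 94·221064·4062018686654877336, 2143295·4062018686654877336 + 221064·39382732335491159615) = (168817626601983862467148801, 17412208682026983028992480)
(x_5, y_5) = (2143295·168817626601983862467148801 + 94·221064·17412208682026983028992480, 2143295·17412208682026983028992480 + 221064·168817626601983862467148801) = (723651950015758622280719887718975, 74638999614285983163562219965864)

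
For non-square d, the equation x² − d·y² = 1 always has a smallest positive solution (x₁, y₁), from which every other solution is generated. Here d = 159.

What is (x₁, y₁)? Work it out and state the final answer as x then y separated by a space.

√159 → a₀=12, period (1,1,1,1,3,1,1,1,1,24); ℓ=10 even so k=9
a_0=12:  p_0=12·1+0=12,  q_0=12·0+1=1
…
a_4=1:  p_4=1·38+25=63,  q_4=1·3+2=5
…
a_6=1:  p_6=1·227+63=290,  q_6=1·18+5=23
…
a_8=1:  p_8=1·517+290=807,  q_8=1·41+23=64
a_9=1:  p_9=1·807+517=1324,  q_9=1·64+41=105
→ (1324, 105).  Check: 1324²=1752976, 159·105²=1752975, difference 1.

1324 105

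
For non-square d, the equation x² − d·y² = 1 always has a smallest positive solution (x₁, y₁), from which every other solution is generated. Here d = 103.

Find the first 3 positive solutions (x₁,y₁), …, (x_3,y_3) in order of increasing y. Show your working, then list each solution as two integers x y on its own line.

227528 22419
103537981567 10201900464
47115579739725224 4642436017523565

√103 → a₀=10, period (6,1,2,1,1,9,1,1,2,1,6,20); ℓ=12 even so k=11
i=0: a=10 ⇒ p=10, q=1
i=1: a=6 ⇒ p=61, q=6
i=2: a=1 ⇒ p=71, q=7
i=3: a=2 ⇒ p=203, q=20
i=4: a=1 ⇒ p=274, q=27
i=5: a=1 ⇒ p=477, q=47
i=6: a=9 ⇒ p=4567, q=450
i=7: a=1 ⇒ p=5044, q=497
i=8: a=1 ⇒ p=9611, q=947
i=9: a=2 ⇒ p=24266, q=2391
i=10: a=1 ⇒ p=33877, q=3338
i=11: a=6 ⇒ p=227528, q=22419
fundamental: x₁=227528, y₁=22419  (since 51768990784 − 103·502611561 = 1)
(x_2, y_2) = (227528·227528 + 103·22419·22419, 227528·22419 + 22419·227528) = (103537981567, 10201900464)
(x_3, y_3) = (227528·103537981567 + 103·22419·10201900464, 227528·10201900464 + 22419·103537981567) = (47115579739725224, 4642436017523565)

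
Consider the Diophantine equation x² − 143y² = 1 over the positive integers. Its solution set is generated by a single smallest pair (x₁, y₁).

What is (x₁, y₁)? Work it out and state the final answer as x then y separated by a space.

12 1

√143 → a₀=11, period (1,22); ℓ=2 even so k=1
step 0: (11, 1)  from 11·(1,0) + (0,1)
step 1: (12, 1)  from 1·(11,1) + (1,0)
(x₁, y₁) = (12, 1);  12² − 143·1² = 1 ✓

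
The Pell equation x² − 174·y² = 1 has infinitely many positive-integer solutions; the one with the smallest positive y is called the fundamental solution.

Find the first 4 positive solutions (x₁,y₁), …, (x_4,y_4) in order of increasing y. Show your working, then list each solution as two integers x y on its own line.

1451 110
4210801 319220
12219743051 926376330
35461690123201 2688343790440

d=174: √d = [13; 5,4,5,26] (ℓ=4, even), read p_3/q_3
a_0=13:  p_0=13·1+0=13,  q_0=13·0+1=1
…
a_2=4:  p_2=4·66+13=277,  q_2=4·5+1=21
a_3=5:  p_3=5·277+66=1451,  q_3=5·21+5=110
fundamental: x₁=1451, y₁=110  (since 2105401 − 174·12100 = 1)
(1451+110√174)^2 = 4210801 + 319220√174
(1451+110√174)^3 = 12219743051 + 926376330√174
(1451+110√174)^4 = 35461690123201 + 2688343790440√174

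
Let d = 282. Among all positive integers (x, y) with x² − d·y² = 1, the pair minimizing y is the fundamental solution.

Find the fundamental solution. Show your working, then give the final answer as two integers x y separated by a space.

2351 140

√282 → a₀=16, period (1,3,1,4,1,3,1,32); ℓ=8 even so k=7
k=0  a_k=16  p_k/q_k = 16/1
k=1  a_k=1  p_k/q_k = 17/1
…
k=3  a_k=1  p_k/q_k = 84/5
…
k=5  a_k=1  p_k/q_k = 487/29
k=6  a_k=3  p_k/q_k = 1864/111
k=7  a_k=1  p_k/q_k = 2351/140
fundamental: x₁=2351, y₁=140  (since 5527201 − 282·19600 = 1)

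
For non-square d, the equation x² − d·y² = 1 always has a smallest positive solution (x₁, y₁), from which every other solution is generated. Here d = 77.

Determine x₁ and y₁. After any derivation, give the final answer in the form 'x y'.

351 40

[8; 1,3,2,3,1,16] for √77; ℓ=6 ⇒ convergent index 5
step 0: (8, 1)  from 8·(1,0) + (0,1)
step 1: (9, 1)  from 1·(8,1) + (1,0)
…
step 3: (79, 9)  from 2·(35,4) + (9,1)
step 4: (272, 31)  from 3·(79,9) + (35,4)
step 5: (351, 40)  from 1·(272,31) + (79,9)
(x₁, y₁) = (351, 40);  351² − 77·40² = 1 ✓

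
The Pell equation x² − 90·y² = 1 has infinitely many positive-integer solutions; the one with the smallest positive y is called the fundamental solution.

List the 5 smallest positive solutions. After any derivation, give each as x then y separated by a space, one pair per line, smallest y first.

19 2
721 76
27379 2886
1039681 109592
39480499 4161610

d=90: √d = [9; 2,18] (ℓ=2, even), read p_1/q_1
step 0: (9, 1)  from 9·(1,0) + (0,1)
step 1: (19, 2)  from 2·(9,1) + (1,0)
(x₁, y₁) = (19, 2);  19² − 90·2² = 1 ✓
(19+2√90)^2 = 721 + 76√90
(19+2√90)^3 = 27379 + 2886√90
(19+2√90)^4 = 1039681 + 109592√90
(19+2√90)^5 = 39480499 + 4161610√90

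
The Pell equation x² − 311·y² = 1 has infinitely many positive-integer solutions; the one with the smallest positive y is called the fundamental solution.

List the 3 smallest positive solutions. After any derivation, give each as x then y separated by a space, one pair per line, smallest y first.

[17; 1,1,1,2,1,…,1,1,34] for √311; ℓ=16 ⇒ convergent index 15
step 0: (17, 1)  from 17·(1,0) + (0,1)
…
step 3: (53, 3)  from 1·(35,2) + (18,1)
step 4: (141, 8)  from 2·(53,3) + (35,2)
step 5: (194, 11)  from 1·(141,8) + (53,3)
step 6: (1305, 74)  from 6·(194,11) + (141,8)
…
step 11: (1594239, 90401)  from 1·(1376656,78063) + (217583,12338)
step 12: (4565134, 258865)  from 2·(1594239,90401) + (1376656,78063)
step 13: (6159373, 349266)  from 1·(4565134,258865) + (1594239,90401)
step 14: (10724507, 608131)  from 1·(6159373,349266) + (4565134,258865)
step 15: (16883880, 957397)  from 1·(10724507,608131) + (6159373,349266)
fundamental: x₁=16883880, y₁=957397  (since 285065403854400 − 311·916609015609 = 1)
(16883880+957397√311)^2 = 570130807708799 + 32329152120720√311
(16883880+957397√311)^3 = 19252040283316857636360 + 1091683049815963029803√311

16883880 957397
570130807708799 32329152120720
19252040283316857636360 1091683049815963029803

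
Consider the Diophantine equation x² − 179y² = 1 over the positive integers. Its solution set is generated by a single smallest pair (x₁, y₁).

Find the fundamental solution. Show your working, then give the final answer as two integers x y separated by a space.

[13; 2,1,1,1,3,…,1,2,26] for √179; ℓ=14 ⇒ convergent index 13
step 0: (13, 1)  from 13·(1,0) + (0,1)
step 1: (27, 2)  from 2·(13,1) + (1,0)
…
step 3: (67, 5)  from 1·(40,3) + (27,2)
…
step 6: (2047, 153)  from 5·(388,29) + (107,8)
step 7: (26999, 2018)  from 13·(2047,153) + (388,29)
step 8: (137042, 10243)  from 5·(26999,2018) + (2047,153)
…
step 12: (1588459, 118727)  from 1·(1013292,75737) + (575167,42990)
step 13: (4190210, 313191)  from 2·(1588459,118727) + (1013292,75737)
fundamental: x₁=4190210, y₁=313191  (since 17557859844100 − 179·98088602481 = 1)

4190210 313191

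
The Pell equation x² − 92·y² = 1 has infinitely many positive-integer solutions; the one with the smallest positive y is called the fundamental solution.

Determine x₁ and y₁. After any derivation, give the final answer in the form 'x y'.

1151 120

√92 → a₀=9, period (1,1,2,4,2,1,1,18); ℓ=8 even so k=7
a_0=9:  p_0=9·1+0=9,  q_0=9·0+1=1
a_1=1:  p_1=1·9+1=10,  q_1=1·1+0=1
a_2=1:  p_2=1·10+9=19,  q_2=1·1+1=2
…
a_4=4:  p_4=4·48+19=211,  q_4=4·5+2=22
a_5=2:  p_5=2·211+48=470,  q_5=2·22+5=49
a_6=1:  p_6=1·470+211=681,  q_6=1·49+22=71
a_7=1:  p_7=1·681+470=1151,  q_7=1·71+49=120
→ (1151, 120).  Check: 1151²=1324801, 92·120²=1324800, difference 1.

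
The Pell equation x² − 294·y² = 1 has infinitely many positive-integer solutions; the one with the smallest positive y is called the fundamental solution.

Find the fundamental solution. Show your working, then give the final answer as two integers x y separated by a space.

√294 → a₀=17, period (6,1,4,1,6,34); ℓ=6 even so k=5
step 0: (17, 1)  from 17·(1,0) + (0,1)
…
step 2: (120, 7)  from 1·(103,6) + (17,1)
…
step 4: (703, 41)  from 1·(583,34) + (120,7)
step 5: (4801, 280)  from 6·(703,41) + (583,34)
→ (4801, 280).  Check: 4801²=23049601, 294·280²=23049600, difference 1.

4801 280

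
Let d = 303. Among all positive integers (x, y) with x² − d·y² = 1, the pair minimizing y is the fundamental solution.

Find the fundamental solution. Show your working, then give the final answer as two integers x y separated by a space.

2524 145

d=303: √d = [17; 2,2,5,2,2,34] (ℓ=6, even), read p_5/q_5
k=0  a_k=17  p_k/q_k = 17/1
k=1  a_k=2  p_k/q_k = 35/2
k=2  a_k=2  p_k/q_k = 87/5
k=3  a_k=5  p_k/q_k = 470/27
k=4  a_k=2  p_k/q_k = 1027/59
k=5  a_k=2  p_k/q_k = 2524/145
→ (2524, 145).  Check: 2524²=6370576, 303·145²=6370575, difference 1.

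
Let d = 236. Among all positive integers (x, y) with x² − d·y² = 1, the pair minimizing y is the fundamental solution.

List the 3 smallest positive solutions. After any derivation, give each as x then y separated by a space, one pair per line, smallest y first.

√236 → a₀=15, period (2,1,3,5,1,6,1,5,3,1,2,30); ℓ=12 even so k=11
i=0: a=15 ⇒ p=15, q=1
…
i=3: a=3 ⇒ p=169, q=11
…
i=10: a=1 ⇒ p=203535, q=13249
i=11: a=2 ⇒ p=561799, q=36570
fundamental: x₁=561799, y₁=36570  (since 315618116401 − 236·1337364900 = 1)
(x_2, y_2) = (561799·561799 + 236·36570·36570, 561799·36570 + 36570·561799) = (631236232801, 41089978860)
(x_3, y_3) = (561799·631236232801 + 236·36570·41089978860, 561799·41089978860 + 36570·631236232801) = (709255768702176199, 46168618067101710)

561799 36570
631236232801 41089978860
709255768702176199 46168618067101710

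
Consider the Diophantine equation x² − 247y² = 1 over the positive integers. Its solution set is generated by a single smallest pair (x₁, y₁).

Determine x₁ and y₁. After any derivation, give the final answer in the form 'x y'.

85292 5427

√247 = [15; 1,2,1,1,9,1,9,1,1,2,1,30, …], period ℓ=12 (even) → k=11
a_0=15:  p_0=15·1+0=15,  q_0=15·0+1=1
…
a_2=2:  p_2=2·16+15=47,  q_2=2·1+1=3
…
a_4=1:  p_4=1·63+47=110,  q_4=1·4+3=7
…
a_6=1:  p_6=1·1053+110=1163,  q_6=1·67+7=74
…
a_8=1:  p_8=1·11520+1163=12683,  q_8=1·733+74=807
a_9=1:  p_9=1·12683+11520=24203,  q_9=1·807+733=1540
a_10=2:  p_10=2·24203+12683=61089,  q_10=2·1540+807=3887
a_11=1:  p_11=1·61089+24203=85292,  q_11=1·3887+1540=5427
→ (85292, 5427).  Check: 85292²=7274725264, 247·5427²=7274725263, difference 1.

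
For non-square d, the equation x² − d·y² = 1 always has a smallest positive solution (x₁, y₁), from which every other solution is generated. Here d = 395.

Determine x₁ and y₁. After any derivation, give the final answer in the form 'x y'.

√395 = [19; 1,6,1,38, …], period ℓ=4 (even) → k=3
a_0=19:  p_0=19·1+0=19,  q_0=19·0+1=1
…
a_2=6:  p_2=6·20+19=139,  q_2=6·1+1=7
a_3=1:  p_3=1·139+20=159,  q_3=1·7+1=8
→ (159, 8).  Check: 159²=25281, 395·8²=25280, difference 1.

159 8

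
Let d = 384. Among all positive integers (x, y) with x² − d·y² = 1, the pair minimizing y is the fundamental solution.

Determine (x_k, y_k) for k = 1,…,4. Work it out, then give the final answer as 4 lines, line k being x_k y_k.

4801 245
46099201 2352490
442644523201 22588608735
4250272665676801 216895818720980

√384 = [19; 1,1,2,9,2,1,1,38, …], period ℓ=8 (even) → k=7
i=0: a=19 ⇒ p=19, q=1
…
i=3: a=2 ⇒ p=98, q=5
i=4: a=9 ⇒ p=921, q=47
i=5: a=2 ⇒ p=1940, q=99
i=6: a=1 ⇒ p=2861, q=146
i=7: a=1 ⇒ p=4801, q=245
fundamental: x₁=4801, y₁=245  (since 23049601 − 384·60025 = 1)
n=2: (4801,245)∘(4801,245) = (4801·4801+384·245·245, 4801·245+245·4801) = (46099201,2352490)
n=3: (46099201,2352490)∘(4801,245) = (4801·46099201+384·245·2352490, 4801·2352490+245·46099201) = (442644523201,22588608735)
n=4: (442644523201,22588608735)∘(4801,245) = (4801·442644523201+384·245·22588608735, 4801·22588608735+245·442644523201) = (4250272665676801,216895818720980)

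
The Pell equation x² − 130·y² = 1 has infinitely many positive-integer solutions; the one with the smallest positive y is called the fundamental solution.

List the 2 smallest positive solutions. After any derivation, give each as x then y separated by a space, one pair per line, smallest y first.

[11; 2,2,22] for √130; ℓ=3 ⇒ convergent index 5
i=0: a=11 ⇒ p=11, q=1
i=1: a=2 ⇒ p=23, q=2
i=2: a=2 ⇒ p=57, q=5
i=3: a=22 ⇒ p=1277, q=112
i=4: a=2 ⇒ p=2611, q=229
i=5: a=2 ⇒ p=6499, q=570
(x₁, y₁) = (6499, 570);  6499² − 130·570² = 1 ✓
(6499+570√130)^2 = 84474001 + 7408860√130

6499 570
84474001 7408860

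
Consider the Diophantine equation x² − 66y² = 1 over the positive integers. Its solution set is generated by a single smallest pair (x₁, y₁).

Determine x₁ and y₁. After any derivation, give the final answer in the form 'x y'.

65 8

√66 = [8; 8,16, …], period ℓ=2 (even) → k=1
i=0: a=8 ⇒ p=8, q=1
i=1: a=8 ⇒ p=65, q=8
(x₁, y₁) = (65, 8);  65² − 66·8² = 1 ✓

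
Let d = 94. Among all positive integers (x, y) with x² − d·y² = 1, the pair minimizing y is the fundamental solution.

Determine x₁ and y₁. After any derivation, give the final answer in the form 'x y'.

√94 = [9; 1,2,3,1,1,…,2,1,18, …], period ℓ=16 (even) → k=15
k=0  a_k=9  p_k/q_k = 9/1
k=1  a_k=1  p_k/q_k = 10/1
k=2  a_k=2  p_k/q_k = 29/3
k=3  a_k=3  p_k/q_k = 97/10
…
k=5  a_k=1  p_k/q_k = 223/23
k=6  a_k=5  p_k/q_k = 1241/128
…
k=12  a_k=1  p_k/q_k = 184493/19029
k=13  a_k=3  p_k/q_k = 652934/67345
k=14  a_k=2  p_k/q_k = 1490361/153719
k=15  a_k=1  p_k/q_k = 2143295/221064
(x₁, y₁) = (2143295, 221064);  2143295² − 94·221064² = 1 ✓

2143295 221064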